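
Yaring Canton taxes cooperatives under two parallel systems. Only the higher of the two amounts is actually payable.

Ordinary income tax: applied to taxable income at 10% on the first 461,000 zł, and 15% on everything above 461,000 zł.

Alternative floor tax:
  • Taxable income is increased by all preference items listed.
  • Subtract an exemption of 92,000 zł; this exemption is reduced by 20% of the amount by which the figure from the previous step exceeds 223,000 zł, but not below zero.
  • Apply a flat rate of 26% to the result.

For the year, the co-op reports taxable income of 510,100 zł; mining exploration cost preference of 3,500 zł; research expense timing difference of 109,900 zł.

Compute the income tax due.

Alternative floor tax:
  Adjusted income: 510,100 zł + 3,500 zł + 109,900 zł = 623,500 zł
  Exemption: 92,000 zł − 20% × (623,500 zł − 223,000 zł) = 92,000 zł − 80,100 zł = 11,900 zł
  Base: 623,500 zł − 11,900 zł = 611,600 zł
  611,600 zł × 26% = 159,016 zł

Ordinary income tax:
  461,000 zł × 10% = 46,100 zł
  49,100 zł × 15% = 7,365 zł
  → 53,465 zł

159,016 zł > 53,465 zł, so the alternative floor tax is the binding amount.

159,016 zł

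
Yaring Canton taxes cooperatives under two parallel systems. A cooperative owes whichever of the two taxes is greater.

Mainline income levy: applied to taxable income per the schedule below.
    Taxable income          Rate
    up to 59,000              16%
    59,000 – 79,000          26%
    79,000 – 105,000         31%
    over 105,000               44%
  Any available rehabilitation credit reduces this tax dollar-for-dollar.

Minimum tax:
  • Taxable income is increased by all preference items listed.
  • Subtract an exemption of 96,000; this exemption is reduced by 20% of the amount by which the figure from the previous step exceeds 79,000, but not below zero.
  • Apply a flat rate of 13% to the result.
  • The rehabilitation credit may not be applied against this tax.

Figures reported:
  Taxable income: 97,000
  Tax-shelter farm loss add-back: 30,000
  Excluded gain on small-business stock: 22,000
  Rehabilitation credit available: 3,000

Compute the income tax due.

Mainline income levy:
  59,000 × 16% = 9,440
  20,000 × 26% = 5,200
  18,000 × 31% = 5,580
  → 20,220
  Less rehabilitation credit 3,000 → 17,220

Minimum tax:
  Adjusted income: 97,000 + 30,000 + 22,000 = 149,000
  Exemption: 96,000 − 20% × (149,000 − 79,000) = 96,000 − 14,000 = 82,000
  Base: 149,000 − 82,000 = 67,000
  67,000 × 13% = 8,710

17,220 > 8,710, so the mainline income levy governs.

17,220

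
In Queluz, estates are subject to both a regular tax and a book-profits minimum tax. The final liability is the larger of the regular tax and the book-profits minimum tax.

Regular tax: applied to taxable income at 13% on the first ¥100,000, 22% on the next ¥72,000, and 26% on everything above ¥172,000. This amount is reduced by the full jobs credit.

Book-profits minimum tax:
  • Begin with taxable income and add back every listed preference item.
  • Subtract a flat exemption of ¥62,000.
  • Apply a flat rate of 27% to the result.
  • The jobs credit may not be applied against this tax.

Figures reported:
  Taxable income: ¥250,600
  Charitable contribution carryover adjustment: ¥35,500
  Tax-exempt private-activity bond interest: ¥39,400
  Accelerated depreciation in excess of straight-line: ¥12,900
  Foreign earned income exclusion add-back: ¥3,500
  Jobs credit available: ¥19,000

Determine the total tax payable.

¥75,573

Book-profits minimum tax:
  Adjusted income: ¥250,600 + ¥35,500 + ¥39,400 + ¥12,900 + ¥3,500 = ¥341,900
  Less exemption ¥62,000 → base ¥279,900
  ¥279,900 × 27% = ¥75,573

Regular tax:
  ¥100,000 × 13% = ¥13,000
  ¥72,000 × 22% = ¥15,840
  ¥78,600 × 26% = ¥20,436
  → ¥49,276
  Less jobs credit ¥19,000 → ¥30,276

¥75,573 > ¥30,276, so the book-profits minimum tax is the binding amount.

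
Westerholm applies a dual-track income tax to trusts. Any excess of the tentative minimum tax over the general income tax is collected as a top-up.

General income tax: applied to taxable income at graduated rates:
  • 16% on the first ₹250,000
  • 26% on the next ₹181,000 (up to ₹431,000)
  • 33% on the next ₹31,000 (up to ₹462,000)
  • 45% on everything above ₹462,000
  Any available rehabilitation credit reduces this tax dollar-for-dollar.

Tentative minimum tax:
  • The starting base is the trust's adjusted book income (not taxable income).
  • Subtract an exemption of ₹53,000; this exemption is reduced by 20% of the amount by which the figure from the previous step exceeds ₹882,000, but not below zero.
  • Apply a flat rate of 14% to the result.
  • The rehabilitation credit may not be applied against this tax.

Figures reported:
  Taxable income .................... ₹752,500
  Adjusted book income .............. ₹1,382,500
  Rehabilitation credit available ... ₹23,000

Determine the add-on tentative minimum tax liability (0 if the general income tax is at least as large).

₹0

Tentative minimum tax:
  Base (adjusted book income): ₹1,382,500
  Exemption: 20% × (₹1,382,500 − ₹882,000) = ₹100,100 ≥ ₹53,000, so the exemption is fully phased out
  Base: ₹1,382,500 − ₹0 = ₹1,382,500
  ₹1,382,500 × 14% = ₹193,550

General income tax:
  ₹250,000 × 16% = ₹40,000
  ₹181,000 × 26% = ₹47,060
  ₹31,000 × 33% = ₹10,230
  ₹290,500 × 45% = ₹130,725
  → ₹228,015
  Less rehabilitation credit ₹23,000 → ₹205,015

₹193,550 ≤ ₹205,015, so no add-on is due.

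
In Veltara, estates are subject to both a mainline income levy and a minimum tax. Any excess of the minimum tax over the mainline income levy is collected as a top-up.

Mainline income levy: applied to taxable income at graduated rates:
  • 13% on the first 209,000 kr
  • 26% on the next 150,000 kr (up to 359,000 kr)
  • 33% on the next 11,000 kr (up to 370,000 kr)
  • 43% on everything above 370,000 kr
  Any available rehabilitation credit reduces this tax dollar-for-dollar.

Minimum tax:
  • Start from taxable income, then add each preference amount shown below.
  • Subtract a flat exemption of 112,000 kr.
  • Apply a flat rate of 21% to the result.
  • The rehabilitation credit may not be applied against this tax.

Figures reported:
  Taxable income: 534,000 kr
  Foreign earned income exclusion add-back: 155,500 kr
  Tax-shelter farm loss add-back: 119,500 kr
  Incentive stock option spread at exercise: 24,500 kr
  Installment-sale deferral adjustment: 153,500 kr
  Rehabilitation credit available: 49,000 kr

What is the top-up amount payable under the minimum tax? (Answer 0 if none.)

92,430 kr

Minimum tax:
  Adjusted income: 534,000 kr + 155,500 kr + 119,500 kr + 24,500 kr + 153,500 kr = 987,000 kr
  Less exemption 112,000 kr → base 875,000 kr
  875,000 kr × 21% = 183,750 kr

Mainline income levy:
  209,000 kr × 13% = 27,170 kr
  150,000 kr × 26% = 39,000 kr
  11,000 kr × 33% = 3,630 kr
  164,000 kr × 43% = 70,520 kr
  → 140,320 kr
  Less rehabilitation credit 49,000 kr → 91,320 kr

Excess of minimum tax over mainline income levy: 183,750 kr − 91,320 kr = 92,430 kr.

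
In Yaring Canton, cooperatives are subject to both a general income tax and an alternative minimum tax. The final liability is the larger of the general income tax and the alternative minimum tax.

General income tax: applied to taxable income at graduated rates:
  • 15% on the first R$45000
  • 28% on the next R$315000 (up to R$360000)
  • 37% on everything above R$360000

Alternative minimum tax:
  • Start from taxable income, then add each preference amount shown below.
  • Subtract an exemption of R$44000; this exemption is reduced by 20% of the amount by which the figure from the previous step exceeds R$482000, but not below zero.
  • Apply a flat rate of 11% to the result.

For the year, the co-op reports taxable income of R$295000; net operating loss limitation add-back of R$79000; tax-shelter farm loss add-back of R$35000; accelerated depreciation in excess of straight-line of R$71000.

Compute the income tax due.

General income tax:
  R$45000 × 15% = R$6750
  R$250000 × 28% = R$70000
  → R$76750

Alternative minimum tax:
  Adjusted income: R$295000 + R$79000 + R$35000 + R$71000 = R$480000
  Exemption: R$480000 ≤ R$482000, so full R$44000 applies
  Base: R$480000 − R$44000 = R$436000
  R$436000 × 11% = R$47960

R$76750 > R$47960, so the general income tax governs.

R$76750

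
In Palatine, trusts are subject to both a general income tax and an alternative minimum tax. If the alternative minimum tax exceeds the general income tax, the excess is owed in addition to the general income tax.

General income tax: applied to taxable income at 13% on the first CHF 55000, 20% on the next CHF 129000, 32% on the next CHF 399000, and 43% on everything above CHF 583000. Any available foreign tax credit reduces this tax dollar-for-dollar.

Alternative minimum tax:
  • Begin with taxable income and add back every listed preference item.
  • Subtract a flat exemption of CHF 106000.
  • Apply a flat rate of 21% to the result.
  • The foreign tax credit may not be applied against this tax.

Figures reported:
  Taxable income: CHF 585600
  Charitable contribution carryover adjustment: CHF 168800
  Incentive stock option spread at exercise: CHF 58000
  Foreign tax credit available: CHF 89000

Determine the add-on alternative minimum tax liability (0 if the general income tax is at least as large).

Alternative minimum tax:
  Adjusted income: CHF 585600 + CHF 168800 + CHF 58000 = CHF 812400
  Less exemption CHF 106000 → base CHF 706400
  CHF 706400 × 21% = CHF 148344

General income tax:
  CHF 55000 × 13% = CHF 7150
  CHF 129000 × 20% = CHF 25800
  CHF 399000 × 32% = CHF 127680
  CHF 2600 × 43% = CHF 1118
  → CHF 161748
  Less foreign tax credit CHF 89000 → CHF 72748

Excess of alternative minimum tax over general income tax: CHF 148344 − CHF 72748 = CHF 75596.

CHF 75596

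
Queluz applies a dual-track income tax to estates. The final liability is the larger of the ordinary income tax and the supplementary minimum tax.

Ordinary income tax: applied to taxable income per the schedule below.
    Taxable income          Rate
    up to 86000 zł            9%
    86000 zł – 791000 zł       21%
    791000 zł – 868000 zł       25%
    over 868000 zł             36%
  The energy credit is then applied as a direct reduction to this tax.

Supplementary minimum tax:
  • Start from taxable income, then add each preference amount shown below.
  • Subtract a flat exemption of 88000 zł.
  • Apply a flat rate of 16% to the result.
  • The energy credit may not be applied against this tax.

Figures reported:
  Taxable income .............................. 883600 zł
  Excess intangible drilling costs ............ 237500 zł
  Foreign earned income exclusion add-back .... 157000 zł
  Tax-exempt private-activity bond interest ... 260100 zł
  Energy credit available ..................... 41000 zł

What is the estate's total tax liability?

232032 zł

Ordinary income tax:
  86000 zł × 9% = 7740 zł
  705000 zł × 21% = 148050 zł
  77000 zł × 25% = 19250 zł
  15600 zł × 36% = 5616 zł
  → 180656 zł
  Less energy credit 41000 zł → 139656 zł

Supplementary minimum tax:
  Adjusted income: 883600 zł + 237500 zł + 157000 zł + 260100 zł = 1538200 zł
  Less exemption 88000 zł → base 1450200 zł
  1450200 zł × 16% = 232032 zł

232032 zł > 139656 zł, so the supplementary minimum tax is the binding amount.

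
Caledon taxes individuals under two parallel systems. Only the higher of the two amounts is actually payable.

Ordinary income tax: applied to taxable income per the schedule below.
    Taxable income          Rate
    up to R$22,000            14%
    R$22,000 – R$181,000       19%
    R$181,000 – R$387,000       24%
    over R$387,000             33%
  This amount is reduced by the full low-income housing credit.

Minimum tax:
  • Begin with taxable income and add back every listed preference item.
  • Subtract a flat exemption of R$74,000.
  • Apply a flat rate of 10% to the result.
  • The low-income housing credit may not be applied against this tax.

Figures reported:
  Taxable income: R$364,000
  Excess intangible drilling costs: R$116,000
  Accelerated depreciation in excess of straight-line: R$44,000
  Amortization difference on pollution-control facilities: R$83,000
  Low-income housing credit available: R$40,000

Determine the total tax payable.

R$53,300

Ordinary income tax:
  R$22,000 × 14% = R$3,080
  R$159,000 × 19% = R$30,210
  R$183,000 × 24% = R$43,920
  → R$77,210
  Less low-income housing credit R$40,000 → R$37,210

Minimum tax:
  Adjusted income: R$364,000 + R$116,000 + R$44,000 + R$83,000 = R$607,000
  Less exemption R$74,000 → base R$533,000
  R$533,000 × 10% = R$53,300

R$53,300 > R$37,210, so the minimum tax is the binding amount.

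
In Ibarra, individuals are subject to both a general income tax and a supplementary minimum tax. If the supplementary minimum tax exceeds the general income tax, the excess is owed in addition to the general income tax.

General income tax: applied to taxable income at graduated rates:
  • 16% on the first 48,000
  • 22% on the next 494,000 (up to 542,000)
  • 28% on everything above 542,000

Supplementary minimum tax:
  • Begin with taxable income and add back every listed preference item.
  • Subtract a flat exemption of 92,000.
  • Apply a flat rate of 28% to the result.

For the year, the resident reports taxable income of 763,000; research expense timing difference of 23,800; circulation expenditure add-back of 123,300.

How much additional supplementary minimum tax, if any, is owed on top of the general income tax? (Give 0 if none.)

50,828

General income tax:
  48,000 × 16% = 7,680
  494,000 × 22% = 108,680
  221,000 × 28% = 61,880
  → 178,240

Supplementary minimum tax:
  Adjusted income: 763,000 + 23,800 + 123,300 = 910,100
  Less exemption 92,000 → base 818,100
  818,100 × 28% = 229,068

Excess of supplementary minimum tax over general income tax: 229,068 − 178,240 = 50,828.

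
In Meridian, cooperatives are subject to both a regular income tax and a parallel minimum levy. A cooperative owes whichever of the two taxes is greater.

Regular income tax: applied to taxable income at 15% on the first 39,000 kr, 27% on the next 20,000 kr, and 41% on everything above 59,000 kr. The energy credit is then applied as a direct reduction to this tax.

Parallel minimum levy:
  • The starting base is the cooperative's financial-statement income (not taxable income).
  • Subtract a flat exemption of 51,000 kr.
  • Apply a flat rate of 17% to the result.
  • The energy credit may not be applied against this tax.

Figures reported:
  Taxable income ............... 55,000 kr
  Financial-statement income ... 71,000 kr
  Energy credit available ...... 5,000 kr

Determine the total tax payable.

5,170 kr

Regular income tax:
  39,000 kr × 15% = 5,850 kr
  16,000 kr × 27% = 4,320 kr
  → 10,170 kr
  Less energy credit 5,000 kr → 5,170 kr

Parallel minimum levy:
  Base (financial-statement income): 71,000 kr
  Less exemption 51,000 kr → base 20,000 kr
  20,000 kr × 17% = 3,400 kr

5,170 kr > 3,400 kr, so the regular income tax governs.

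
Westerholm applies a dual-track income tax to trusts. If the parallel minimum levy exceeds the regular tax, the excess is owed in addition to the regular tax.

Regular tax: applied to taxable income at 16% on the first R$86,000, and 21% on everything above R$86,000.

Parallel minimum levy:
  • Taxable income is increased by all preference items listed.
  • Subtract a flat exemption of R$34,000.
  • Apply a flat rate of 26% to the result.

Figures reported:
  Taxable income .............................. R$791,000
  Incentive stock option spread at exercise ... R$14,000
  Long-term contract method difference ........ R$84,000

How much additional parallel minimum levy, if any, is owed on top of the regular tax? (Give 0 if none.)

Regular tax:
  R$86,000 × 16% = R$13,760
  R$705,000 × 21% = R$148,050
  → R$161,810

Parallel minimum levy:
  Adjusted income: R$791,000 + R$14,000 + R$84,000 = R$889,000
  Less exemption R$34,000 → base R$855,000
  R$855,000 × 26% = R$222,300

Excess of parallel minimum levy over regular tax: R$222,300 − R$161,810 = R$60,490.

R$60,490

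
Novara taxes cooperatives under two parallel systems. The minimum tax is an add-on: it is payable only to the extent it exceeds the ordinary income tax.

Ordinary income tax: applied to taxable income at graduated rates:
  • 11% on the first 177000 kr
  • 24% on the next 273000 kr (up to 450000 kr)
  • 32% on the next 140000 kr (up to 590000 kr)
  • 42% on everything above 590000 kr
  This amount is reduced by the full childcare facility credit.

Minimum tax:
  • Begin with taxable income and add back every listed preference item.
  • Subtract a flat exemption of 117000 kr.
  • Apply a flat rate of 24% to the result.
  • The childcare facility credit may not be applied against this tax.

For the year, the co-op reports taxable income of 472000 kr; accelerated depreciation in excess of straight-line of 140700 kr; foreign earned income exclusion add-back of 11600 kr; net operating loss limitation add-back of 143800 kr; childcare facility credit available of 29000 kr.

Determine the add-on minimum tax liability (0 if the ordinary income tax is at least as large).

93234 kr

Minimum tax:
  Adjusted income: 472000 kr + 140700 kr + 11600 kr + 143800 kr = 768100 kr
  Less exemption 117000 kr → base 651100 kr
  651100 kr × 24% = 156264 kr

Ordinary income tax:
  177000 kr × 11% = 19470 kr
  273000 kr × 24% = 65520 kr
  22000 kr × 32% = 7040 kr
  → 92030 kr
  Less childcare facility credit 29000 kr → 63030 kr

Excess of minimum tax over ordinary income tax: 156264 kr − 63030 kr = 93234 kr.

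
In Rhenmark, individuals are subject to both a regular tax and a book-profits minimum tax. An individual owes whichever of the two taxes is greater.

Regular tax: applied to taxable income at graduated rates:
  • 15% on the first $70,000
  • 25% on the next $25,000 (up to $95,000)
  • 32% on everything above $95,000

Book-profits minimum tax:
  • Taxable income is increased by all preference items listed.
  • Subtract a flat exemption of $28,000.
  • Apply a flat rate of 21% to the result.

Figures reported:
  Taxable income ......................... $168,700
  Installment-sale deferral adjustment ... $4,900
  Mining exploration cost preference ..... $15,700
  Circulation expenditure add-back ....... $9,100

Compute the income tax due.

$40,334

Regular tax:
  $70,000 × 15% = $10,500
  $25,000 × 25% = $6,250
  $73,700 × 32% = $23,584
  → $40,334

Book-profits minimum tax:
  Adjusted income: $168,700 + $4,900 + $15,700 + $9,100 = $198,400
  Less exemption $28,000 → base $170,400
  $170,400 × 21% = $35,784

$40,334 > $35,784, so the regular tax governs.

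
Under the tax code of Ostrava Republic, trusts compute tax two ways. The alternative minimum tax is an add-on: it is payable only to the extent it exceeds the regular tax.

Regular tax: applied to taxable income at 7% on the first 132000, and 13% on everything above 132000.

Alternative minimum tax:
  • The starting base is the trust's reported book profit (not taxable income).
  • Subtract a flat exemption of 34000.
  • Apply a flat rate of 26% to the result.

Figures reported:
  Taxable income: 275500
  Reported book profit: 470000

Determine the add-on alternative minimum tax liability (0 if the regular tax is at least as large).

Regular tax:
  132000 × 7% = 9240
  143500 × 13% = 18655
  → 27895

Alternative minimum tax:
  Base (reported book profit): 470000
  Less exemption 34000 → base 436000
  436000 × 26% = 113360

Excess of alternative minimum tax over regular tax: 113360 − 27895 = 85465.

85465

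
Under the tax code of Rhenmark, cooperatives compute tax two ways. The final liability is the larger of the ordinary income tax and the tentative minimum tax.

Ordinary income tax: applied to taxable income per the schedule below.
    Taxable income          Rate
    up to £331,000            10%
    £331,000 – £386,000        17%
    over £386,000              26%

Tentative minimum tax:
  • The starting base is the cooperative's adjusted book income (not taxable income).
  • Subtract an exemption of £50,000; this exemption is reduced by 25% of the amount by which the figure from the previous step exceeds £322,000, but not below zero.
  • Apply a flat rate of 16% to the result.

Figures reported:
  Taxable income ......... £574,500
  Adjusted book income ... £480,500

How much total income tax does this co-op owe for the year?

Tentative minimum tax:
  Base (adjusted book income): £480,500
  Exemption: £50,000 − 25% × (£480,500 − £322,000) = £50,000 − £39,625 = £10,375
  Base: £480,500 − £10,375 = £470,125
  £470,125 × 16% = £75,220

Ordinary income tax:
  £331,000 × 10% = £33,100
  £55,000 × 17% = £9,350
  £188,500 × 26% = £49,010
  → £91,460

£91,460 > £75,220, so the ordinary income tax governs.

£91,460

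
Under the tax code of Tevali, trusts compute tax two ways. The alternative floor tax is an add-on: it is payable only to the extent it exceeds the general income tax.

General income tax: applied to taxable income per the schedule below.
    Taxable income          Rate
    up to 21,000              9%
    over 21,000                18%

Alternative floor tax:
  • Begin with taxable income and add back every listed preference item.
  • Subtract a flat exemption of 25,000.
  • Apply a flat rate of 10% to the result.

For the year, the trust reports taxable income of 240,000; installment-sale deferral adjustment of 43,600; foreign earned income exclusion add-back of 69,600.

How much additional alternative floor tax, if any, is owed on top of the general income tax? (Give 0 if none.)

0

Alternative floor tax:
  Adjusted income: 240,000 + 43,600 + 69,600 = 353,200
  Less exemption 25,000 → base 328,200
  328,200 × 10% = 32,820

General income tax:
  21,000 × 9% = 1,890
  219,000 × 18% = 39,420
  → 41,310

32,820 ≤ 41,310, so no add-on is due.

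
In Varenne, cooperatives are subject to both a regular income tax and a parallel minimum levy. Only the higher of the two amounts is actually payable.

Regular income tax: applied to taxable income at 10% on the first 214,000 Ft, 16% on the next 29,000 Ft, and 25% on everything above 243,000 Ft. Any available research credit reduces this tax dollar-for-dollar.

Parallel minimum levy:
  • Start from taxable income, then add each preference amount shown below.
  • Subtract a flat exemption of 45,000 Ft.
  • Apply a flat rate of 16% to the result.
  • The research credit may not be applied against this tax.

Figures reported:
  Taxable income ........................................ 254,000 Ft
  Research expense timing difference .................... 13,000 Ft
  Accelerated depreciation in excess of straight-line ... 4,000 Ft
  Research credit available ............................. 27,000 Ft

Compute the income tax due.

Regular income tax:
  214,000 Ft × 10% = 21,400 Ft
  29,000 Ft × 16% = 4,640 Ft
  11,000 Ft × 25% = 2,750 Ft
  → 28,790 Ft
  Less research credit 27,000 Ft → 1,790 Ft

Parallel minimum levy:
  Adjusted income: 254,000 Ft + 13,000 Ft + 4,000 Ft = 271,000 Ft
  Less exemption 45,000 Ft → base 226,000 Ft
  226,000 Ft × 16% = 36,160 Ft

36,160 Ft > 1,790 Ft, so the parallel minimum levy is the binding amount.

36,160 Ft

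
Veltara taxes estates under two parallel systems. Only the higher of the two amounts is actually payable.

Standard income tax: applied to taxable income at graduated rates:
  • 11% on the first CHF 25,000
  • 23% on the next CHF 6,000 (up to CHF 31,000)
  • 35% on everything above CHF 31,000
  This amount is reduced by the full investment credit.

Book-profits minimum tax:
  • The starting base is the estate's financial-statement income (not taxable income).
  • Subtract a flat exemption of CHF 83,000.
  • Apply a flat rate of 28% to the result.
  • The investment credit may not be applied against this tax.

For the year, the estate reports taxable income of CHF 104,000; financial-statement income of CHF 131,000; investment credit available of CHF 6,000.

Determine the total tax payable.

Book-profits minimum tax:
  Base (financial-statement income): CHF 131,000
  Less exemption CHF 83,000 → base CHF 48,000
  CHF 48,000 × 28% = CHF 13,440

Standard income tax:
  CHF 25,000 × 11% = CHF 2,750
  CHF 6,000 × 23% = CHF 1,380
  CHF 73,000 × 35% = CHF 25,550
  → CHF 29,680
  Less investment credit CHF 6,000 → CHF 23,680

CHF 23,680 > CHF 13,440, so the standard income tax governs.

CHF 23,680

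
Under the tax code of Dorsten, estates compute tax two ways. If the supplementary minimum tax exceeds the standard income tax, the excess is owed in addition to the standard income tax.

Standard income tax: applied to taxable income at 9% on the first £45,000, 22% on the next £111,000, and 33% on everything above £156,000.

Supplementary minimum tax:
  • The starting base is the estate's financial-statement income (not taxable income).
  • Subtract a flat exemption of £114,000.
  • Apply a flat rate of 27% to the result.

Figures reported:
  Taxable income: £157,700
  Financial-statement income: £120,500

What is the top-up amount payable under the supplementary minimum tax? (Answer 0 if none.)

£0

Standard income tax:
  £45,000 × 9% = £4,050
  £111,000 × 22% = £24,420
  £1,700 × 33% = £561
  → £29,031

Supplementary minimum tax:
  Base (financial-statement income): £120,500
  Less exemption £114,000 → base £6,500
  £6,500 × 27% = £1,755

£1,755 ≤ £29,031, so no add-on is due.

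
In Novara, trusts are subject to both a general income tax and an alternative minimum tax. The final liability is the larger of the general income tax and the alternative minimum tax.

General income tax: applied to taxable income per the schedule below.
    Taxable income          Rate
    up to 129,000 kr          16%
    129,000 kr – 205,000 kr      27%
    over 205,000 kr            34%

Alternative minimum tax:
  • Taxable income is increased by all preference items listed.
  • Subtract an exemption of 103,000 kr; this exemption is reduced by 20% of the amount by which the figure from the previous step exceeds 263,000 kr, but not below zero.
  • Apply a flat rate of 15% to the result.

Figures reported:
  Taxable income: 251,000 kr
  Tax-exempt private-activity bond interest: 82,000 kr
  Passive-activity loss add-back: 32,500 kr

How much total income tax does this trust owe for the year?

General income tax:
  129,000 kr × 16% = 20,640 kr
  76,000 kr × 27% = 20,520 kr
  46,000 kr × 34% = 15,640 kr
  → 56,800 kr

Alternative minimum tax:
  Adjusted income: 251,000 kr + 82,000 kr + 32,500 kr = 365,500 kr
  Exemption: 103,000 kr − 20% × (365,500 kr − 263,000 kr) = 103,000 kr − 20,500 kr = 82,500 kr
  Base: 365,500 kr − 82,500 kr = 283,000 kr
  283,000 kr × 15% = 42,450 kr

56,800 kr > 42,450 kr, so the general income tax governs.

56,800 kr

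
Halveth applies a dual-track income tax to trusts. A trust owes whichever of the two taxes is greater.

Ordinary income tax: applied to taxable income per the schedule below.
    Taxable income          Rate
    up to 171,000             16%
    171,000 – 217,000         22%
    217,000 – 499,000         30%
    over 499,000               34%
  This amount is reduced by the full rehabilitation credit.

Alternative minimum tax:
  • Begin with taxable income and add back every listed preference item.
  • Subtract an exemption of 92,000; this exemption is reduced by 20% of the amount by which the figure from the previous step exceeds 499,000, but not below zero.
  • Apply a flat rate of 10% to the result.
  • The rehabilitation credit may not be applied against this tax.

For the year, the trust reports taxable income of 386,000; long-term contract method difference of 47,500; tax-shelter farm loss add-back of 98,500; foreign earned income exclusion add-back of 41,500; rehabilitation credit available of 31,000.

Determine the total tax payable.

57,180

Alternative minimum tax:
  Adjusted income: 386,000 + 47,500 + 98,500 + 41,500 = 573,500
  Exemption: 92,000 − 20% × (573,500 − 499,000) = 92,000 − 14,900 = 77,100
  Base: 573,500 − 77,100 = 496,400
  496,400 × 10% = 49,640

Ordinary income tax:
  171,000 × 16% = 27,360
  46,000 × 22% = 10,120
  169,000 × 30% = 50,700
  → 88,180
  Less rehabilitation credit 31,000 → 57,180

57,180 > 49,640, so the ordinary income tax governs.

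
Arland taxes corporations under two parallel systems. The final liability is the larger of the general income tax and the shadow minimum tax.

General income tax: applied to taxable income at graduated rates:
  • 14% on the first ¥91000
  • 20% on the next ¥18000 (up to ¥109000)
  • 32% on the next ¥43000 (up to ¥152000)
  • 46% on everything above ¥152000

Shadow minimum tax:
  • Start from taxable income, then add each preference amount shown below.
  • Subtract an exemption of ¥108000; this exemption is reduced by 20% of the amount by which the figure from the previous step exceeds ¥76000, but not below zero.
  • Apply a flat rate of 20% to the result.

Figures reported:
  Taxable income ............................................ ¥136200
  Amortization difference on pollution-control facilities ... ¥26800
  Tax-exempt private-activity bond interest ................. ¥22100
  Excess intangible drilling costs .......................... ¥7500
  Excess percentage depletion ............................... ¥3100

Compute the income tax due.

¥25044

General income tax:
  ¥91000 × 14% = ¥12740
  ¥18000 × 20% = ¥3600
  ¥27200 × 32% = ¥8704
  → ¥25044

Shadow minimum tax:
  Adjusted income: ¥136200 + ¥26800 + ¥22100 + ¥7500 + ¥3100 = ¥195700
  Exemption: ¥108000 − 20% × (¥195700 − ¥76000) = ¥108000 − ¥23940 = ¥84060
  Base: ¥195700 − ¥84060 = ¥111640
  ¥111640 × 20% = ¥22328

¥25044 > ¥22328, so the general income tax governs.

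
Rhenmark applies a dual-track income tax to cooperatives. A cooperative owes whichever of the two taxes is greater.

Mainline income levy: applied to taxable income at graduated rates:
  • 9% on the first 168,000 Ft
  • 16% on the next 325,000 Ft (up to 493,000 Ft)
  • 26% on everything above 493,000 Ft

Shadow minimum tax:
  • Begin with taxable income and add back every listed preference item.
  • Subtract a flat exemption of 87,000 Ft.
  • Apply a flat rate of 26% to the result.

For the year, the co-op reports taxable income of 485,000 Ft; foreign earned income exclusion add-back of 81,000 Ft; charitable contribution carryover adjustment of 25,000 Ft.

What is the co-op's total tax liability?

131,040 Ft

Shadow minimum tax:
  Adjusted income: 485,000 Ft + 81,000 Ft + 25,000 Ft = 591,000 Ft
  Less exemption 87,000 Ft → base 504,000 Ft
  504,000 Ft × 26% = 131,040 Ft

Mainline income levy:
  168,000 Ft × 9% = 15,120 Ft
  317,000 Ft × 16% = 50,720 Ft
  → 65,840 Ft

131,040 Ft > 65,840 Ft, so the shadow minimum tax is the binding amount.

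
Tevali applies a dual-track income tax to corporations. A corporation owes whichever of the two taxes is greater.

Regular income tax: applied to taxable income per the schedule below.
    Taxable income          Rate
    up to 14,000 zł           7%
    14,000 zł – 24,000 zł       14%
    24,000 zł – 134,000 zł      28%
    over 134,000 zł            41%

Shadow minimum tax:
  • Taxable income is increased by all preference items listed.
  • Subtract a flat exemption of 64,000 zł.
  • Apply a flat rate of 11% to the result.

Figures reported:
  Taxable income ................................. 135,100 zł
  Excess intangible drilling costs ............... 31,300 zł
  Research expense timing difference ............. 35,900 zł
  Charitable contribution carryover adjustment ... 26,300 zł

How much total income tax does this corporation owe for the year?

33,631 zł

Shadow minimum tax:
  Adjusted income: 135,100 zł + 31,300 zł + 35,900 zł + 26,300 zł = 228,600 zł
  Less exemption 64,000 zł → base 164,600 zł
  164,600 zł × 11% = 18,106 zł

Regular income tax:
  14,000 zł × 7% = 980 zł
  10,000 zł × 14% = 1,400 zł
  110,000 zł × 28% = 30,800 zł
  1,100 zł × 41% = 451 zł
  → 33,631 zł

33,631 zł > 18,106 zł, so the regular income tax governs.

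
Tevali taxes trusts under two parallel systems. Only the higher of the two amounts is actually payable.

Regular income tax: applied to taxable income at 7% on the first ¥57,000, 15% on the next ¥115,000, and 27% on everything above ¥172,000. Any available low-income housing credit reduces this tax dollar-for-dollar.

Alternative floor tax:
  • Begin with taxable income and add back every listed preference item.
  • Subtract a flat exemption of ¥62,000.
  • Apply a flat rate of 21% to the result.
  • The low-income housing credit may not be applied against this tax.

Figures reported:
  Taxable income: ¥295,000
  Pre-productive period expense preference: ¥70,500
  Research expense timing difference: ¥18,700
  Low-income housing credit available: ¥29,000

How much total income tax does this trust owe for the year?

¥67,662

Regular income tax:
  ¥57,000 × 7% = ¥3,990
  ¥115,000 × 15% = ¥17,250
  ¥123,000 × 27% = ¥33,210
  → ¥54,450
  Less low-income housing credit ¥29,000 → ¥25,450

Alternative floor tax:
  Adjusted income: ¥295,000 + ¥70,500 + ¥18,700 = ¥384,200
  Less exemption ¥62,000 → base ¥322,200
  ¥322,200 × 21% = ¥67,662

¥67,662 > ¥25,450, so the alternative floor tax is the binding amount.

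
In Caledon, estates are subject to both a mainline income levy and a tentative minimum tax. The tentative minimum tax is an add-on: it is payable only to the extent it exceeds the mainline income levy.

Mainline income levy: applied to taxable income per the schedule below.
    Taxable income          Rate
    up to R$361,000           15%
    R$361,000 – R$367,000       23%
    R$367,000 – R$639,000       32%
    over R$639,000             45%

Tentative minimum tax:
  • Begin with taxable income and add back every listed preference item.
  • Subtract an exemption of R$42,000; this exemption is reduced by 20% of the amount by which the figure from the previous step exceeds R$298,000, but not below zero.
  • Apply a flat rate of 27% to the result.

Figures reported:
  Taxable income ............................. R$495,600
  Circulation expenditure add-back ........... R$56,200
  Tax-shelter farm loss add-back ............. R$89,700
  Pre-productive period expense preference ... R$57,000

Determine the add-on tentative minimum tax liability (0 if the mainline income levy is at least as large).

Mainline income levy:
  R$361,000 × 15% = R$54,150
  R$6,000 × 23% = R$1,380
  R$128,600 × 32% = R$41,152
  → R$96,682

Tentative minimum tax:
  Adjusted income: R$495,600 + R$56,200 + R$89,700 + R$57,000 = R$698,500
  Exemption: 20% × (R$698,500 − R$298,000) = R$80,100 ≥ R$42,000, so the exemption is fully phased out
  Base: R$698,500 − R$0 = R$698,500
  R$698,500 × 27% = R$188,595

Excess of tentative minimum tax over mainline income levy: R$188,595 − R$96,682 = R$91,913.

R$91,913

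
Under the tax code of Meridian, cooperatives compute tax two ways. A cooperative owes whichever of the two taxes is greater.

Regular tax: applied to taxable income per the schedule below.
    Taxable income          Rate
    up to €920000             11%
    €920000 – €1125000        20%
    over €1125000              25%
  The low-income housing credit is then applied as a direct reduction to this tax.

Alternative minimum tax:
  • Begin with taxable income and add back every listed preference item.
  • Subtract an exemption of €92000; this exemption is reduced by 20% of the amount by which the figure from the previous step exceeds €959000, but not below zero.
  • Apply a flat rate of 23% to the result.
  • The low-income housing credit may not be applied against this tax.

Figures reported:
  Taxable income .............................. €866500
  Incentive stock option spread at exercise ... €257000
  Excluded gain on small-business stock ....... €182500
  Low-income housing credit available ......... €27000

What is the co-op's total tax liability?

€295182

Alternative minimum tax:
  Adjusted income: €866500 + €257000 + €182500 = €1306000
  Exemption: €92000 − 20% × (€1306000 − €959000) = €92000 − €69400 = €22600
  Base: €1306000 − €22600 = €1283400
  €1283400 × 23% = €295182

Regular tax:
  €866500 × 11% = €95315
  Less low-income housing credit €27000 → €68315

€295182 > €68315, so the alternative minimum tax is the binding amount.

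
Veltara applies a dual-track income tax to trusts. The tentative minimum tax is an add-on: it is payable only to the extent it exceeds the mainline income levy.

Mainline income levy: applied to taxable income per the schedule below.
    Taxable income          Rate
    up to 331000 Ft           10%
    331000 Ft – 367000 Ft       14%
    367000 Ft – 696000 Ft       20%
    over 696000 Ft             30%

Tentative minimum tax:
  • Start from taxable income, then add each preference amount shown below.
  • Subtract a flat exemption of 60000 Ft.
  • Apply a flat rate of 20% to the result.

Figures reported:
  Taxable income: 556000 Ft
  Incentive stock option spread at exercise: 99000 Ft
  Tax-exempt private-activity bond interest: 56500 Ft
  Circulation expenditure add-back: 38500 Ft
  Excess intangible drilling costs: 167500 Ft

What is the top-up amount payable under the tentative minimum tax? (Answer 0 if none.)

Mainline income levy:
  331000 Ft × 10% = 33100 Ft
  36000 Ft × 14% = 5040 Ft
  189000 Ft × 20% = 37800 Ft
  → 75940 Ft

Tentative minimum tax:
  Adjusted income: 556000 Ft + 99000 Ft + 56500 Ft + 38500 Ft + 167500 Ft = 917500 Ft
  Less exemption 60000 Ft → base 857500 Ft
  857500 Ft × 20% = 171500 Ft

Excess of tentative minimum tax over mainline income levy: 171500 Ft − 75940 Ft = 95560 Ft.

95560 Ft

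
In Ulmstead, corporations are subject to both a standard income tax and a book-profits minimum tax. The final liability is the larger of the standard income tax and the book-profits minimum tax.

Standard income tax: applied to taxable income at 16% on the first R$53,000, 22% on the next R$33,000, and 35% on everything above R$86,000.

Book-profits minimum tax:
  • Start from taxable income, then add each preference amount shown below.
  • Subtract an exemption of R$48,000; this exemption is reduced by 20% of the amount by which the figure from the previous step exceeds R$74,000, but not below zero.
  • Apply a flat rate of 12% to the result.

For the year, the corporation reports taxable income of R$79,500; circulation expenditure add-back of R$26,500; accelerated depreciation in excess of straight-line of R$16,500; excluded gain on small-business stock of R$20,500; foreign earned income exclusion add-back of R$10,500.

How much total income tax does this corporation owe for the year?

R$14,568

Book-profits minimum tax:
  Adjusted income: R$79,500 + R$26,500 + R$16,500 + R$20,500 + R$10,500 = R$153,500
  Exemption: R$48,000 − 20% × (R$153,500 − R$74,000) = R$48,000 − R$15,900 = R$32,100
  Base: R$153,500 − R$32,100 = R$121,400
  R$121,400 × 12% = R$14,568

Standard income tax:
  R$53,000 × 16% = R$8,480
  R$26,500 × 22% = R$5,830
  → R$14,310

R$14,568 > R$14,310, so the book-profits minimum tax is the binding amount.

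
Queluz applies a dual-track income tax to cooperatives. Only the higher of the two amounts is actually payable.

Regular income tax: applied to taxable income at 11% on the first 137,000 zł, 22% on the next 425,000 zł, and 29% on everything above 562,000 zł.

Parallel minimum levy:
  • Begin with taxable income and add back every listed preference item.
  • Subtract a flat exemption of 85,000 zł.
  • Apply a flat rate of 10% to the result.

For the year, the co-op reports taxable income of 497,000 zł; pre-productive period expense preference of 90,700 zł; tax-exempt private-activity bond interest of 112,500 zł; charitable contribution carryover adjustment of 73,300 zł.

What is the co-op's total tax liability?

94,270 zł

Parallel minimum levy:
  Adjusted income: 497,000 zł + 90,700 zł + 112,500 zł + 73,300 zł = 773,500 zł
  Less exemption 85,000 zł → base 688,500 zł
  688,500 zł × 10% = 68,850 zł

Regular income tax:
  137,000 zł × 11% = 15,070 zł
  360,000 zł × 22% = 79,200 zł
  → 94,270 zł

94,270 zł > 68,850 zł, so the regular income tax governs.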